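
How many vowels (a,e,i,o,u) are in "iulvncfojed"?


Input string: 'iulvncfojed'
Operation: count vowels (a, e, i, o, u)
Scan: s[0]='i' (vowel), s[1]='u' (vowel), s[2]='l', s[3]='v', s[4]='n', s[5]='c', s[6]='f', s[7]='o' (vowel), s[8]='j', s[9]='e' (vowel), s[10]='d'
Vowels found: 4
Result: 4


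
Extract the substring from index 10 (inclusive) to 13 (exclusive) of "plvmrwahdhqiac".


Input string: 'plvmrwahdhqiac'
Operation: slice [10:13]
Extract characters: s[10]='q', s[11]='i', s[12]='a'
Result: qia


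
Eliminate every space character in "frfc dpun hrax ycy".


Input string: 'frfc dpun hrax ycy'
Operation: remove all spaces
Words: 'frfc', 'dpun', 'hrax', 'ycy'
Join without spaces: frfcdpunhraxycy


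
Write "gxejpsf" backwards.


Input string: 'gxejpsf'
Operation: reverse character order
Original order: 'g' -> 'x' -> 'e' -> 'j' -> 'p' -> 's' -> 'f'
Reversed order: 'f' -> 's' -> 'p' -> 'j' -> 'e' -> 'x' -> 'g'
Result: fspjexg


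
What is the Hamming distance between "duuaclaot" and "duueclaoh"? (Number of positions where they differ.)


String 1: 'duuaclaot'
String 2: 'duueclaoh'
Compare each position: pos 0: 'd'=='d', pos 1: 'u'=='u', pos 2: 'u'=='u', pos 3: 'a'!='e', pos 4: 'c'=='c', pos 5: 'l'=='l', pos 6: 'a'=='a', pos 7: 'o'=='o', pos 8: 't'!='h'
Differing positions: 2
Hamming distance: 2


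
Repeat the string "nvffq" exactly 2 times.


Input string: 'nvffq'
Operation: repeat 2 times
Concatenation: 'nvffq' + 'nvffq'
Result: nvffqnvffq


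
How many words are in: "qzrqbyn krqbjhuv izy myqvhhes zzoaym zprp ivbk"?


Input string: 'qzrqbyn krqbjhuv izy myqvhhes zzoaym zprp ivbk'
Operation: split by spaces
Words found: 'qzrqbyn', 'krqbjhuv', 'izy', 'myqvhhes', 'zzoaym', 'zprp', 'ivbk'
Word count: 7


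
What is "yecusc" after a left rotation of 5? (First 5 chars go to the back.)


Input: 'yecusc', shift = 5
Operation: split at index 5 and swap parts
Front part s[0:5] = 'yecus'
Back part s[5:] = 'c'
Rotated = back + front = 'c' + 'yecus'
Result: cyecus


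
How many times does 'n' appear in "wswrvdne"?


Input string: 'wswrvdne'
Target character: 'n'
Scan each position: s[6]='n'
Matches found at indices: 6
Total: 1


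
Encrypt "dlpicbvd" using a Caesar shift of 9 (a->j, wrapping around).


Input: 'dlpicbvd', shift = 9
Operation: for each letter, (position + 9) mod 26
Mapping: 'd'(3+9=12)->'m', 'l'(11+9=20)->'u', 'p'(15+9=24)->'y', 'i'(8+9=17)->'r', 'c'(2+9=11)->'l', 'b'(1+9=10)->'k', 'v'(21+9=30, 30 mod 26=4)->'e', 'd'(3+9=12)->'m'
Result: muyrlkem


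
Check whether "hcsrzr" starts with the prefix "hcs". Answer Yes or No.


Input string: 'hcsrzr'
Prefix to check: 'hcs'
First 3 characters of input: 'hcs'
Match: True
Result: Yes


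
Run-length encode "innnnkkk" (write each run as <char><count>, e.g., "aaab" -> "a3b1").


Input: 'innnnkkk'
Operation: identify consecutive runs
Runs: 'i' -> i1, 'nnnn' -> n4, 'kkk' -> k3
Encoded: i1n4k3


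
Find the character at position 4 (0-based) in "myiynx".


Input string: 'myiynx'
Operation: get character at index 4
Index mapping: s[0]='m', s[1]='y', s[2]='i', s[3]='y', s[4]='n'
Result: 'n'


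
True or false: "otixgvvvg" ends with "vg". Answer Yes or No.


Input string: 'otixgvvvg'
Suffix to check: 'vg'
Last 2 characters of input: 'vg'
Match: True
Result: Yes


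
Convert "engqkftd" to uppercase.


Input string: 'engqkftd'
Operation: convert each letter to uppercase
Mapping: 'e'->'E', 'n'->'N', 'g'->'G', 'q'->'Q', 'k'->'K', 'f'->'F', 't'->'T', 'd'->'D'
Result: ENGQKFTD


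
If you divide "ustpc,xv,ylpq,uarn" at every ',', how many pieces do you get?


Input string: 'ustpc,xv,ylpq,uarn'
Delimiter: ','
Split result: 'ustpc', 'xv', 'ylpq', 'uarn'
Number of parts: 4


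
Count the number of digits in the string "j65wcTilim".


Input string: 'j65wcTilim'
Operation: count digit characters (0-9)
Scan: 'j', '6'(digit), '5'(digit), 'w', 'c', 'T', 'i', 'l', 'i', 'm'
Digits found: 2
Result: 2


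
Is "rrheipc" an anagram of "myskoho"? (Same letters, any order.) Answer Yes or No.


String 1: 'myskoho' -> sorted: 'hkmoosy'
String 2: 'rrheipc' -> sorted: 'cehiprr'
Compare sorted forms: 'hkmoosy' != 'cehiprr'
Anagram: No


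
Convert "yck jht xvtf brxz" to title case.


Input string: 'yck jht xvtf brxz'
Operation: capitalize first letter of each word
Word transformations: 'yck'->'Yck', 'jht'->'Jht', 'xvtf'->'Xvtf', 'brxz'->'Brxz'
Result: Yck Jht Xvtf Brxz


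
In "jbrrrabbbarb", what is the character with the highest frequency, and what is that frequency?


Input: 'jbrrrabbbarb'
Operation: tally each character
Counts: 'a':2, 'b':5, 'j':1, 'r':4
Maximum: 'b' appears 5 times


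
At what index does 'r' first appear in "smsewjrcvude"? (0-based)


Input string: 'smsewjrcvude'
Target: 'r'
Scanning left to right: s[0]='s', s[1]='m', s[2]='s', s[3]='e', s[4]='w', s[5]='j', s[6]='r'
First match at index: 6


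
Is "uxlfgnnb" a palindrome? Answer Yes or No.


Input string: 'uxlfgnnb'
Reversed: 'bnngflxu'
Compare pairs: s[0]='u' vs s[7]='b' (mismatch), s[1]='x' vs s[6]='n' (mismatch), s[2]='l' vs s[5]='n' (mismatch), s[3]='f' vs s[4]='g' (mismatch)
Palindrome: No


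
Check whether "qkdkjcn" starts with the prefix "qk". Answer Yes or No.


Input string: 'qkdkjcn'
Prefix to check: 'qk'
First 2 characters of input: 'qk'
Match: True
Result: Yes


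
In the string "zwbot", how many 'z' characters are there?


Input string: 'zwbot'
Target character: 'z'
Scan each position: s[0]='z'
Matches found at indices: 0
Total: 1


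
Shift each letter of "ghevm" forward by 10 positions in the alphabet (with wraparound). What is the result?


Input: 'ghevm', shift = 10
Operation: for each letter, (position + 10) mod 26
Mapping: 'g'(6+10=16)->'q', 'h'(7+10=17)->'r', 'e'(4+10=14)->'o', 'v'(21+10=31, 31 mod 26=5)->'f', 'm'(12+10=22)->'w'
Result: qrofw


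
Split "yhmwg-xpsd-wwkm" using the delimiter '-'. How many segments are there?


Input string: 'yhmwg-xpsd-wwkm'
Delimiter: '-'
Split result: 'yhmwg', 'xpsd', 'wwkm'
Number of parts: 3


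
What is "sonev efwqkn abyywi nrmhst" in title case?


Input string: 'sonev efwqkn abyywi nrmhst'
Operation: capitalize first letter of each word
Word transformations: 'sonev'->'Sonev', 'efwqkn'->'Efwqkn', 'abyywi'->'Abyywi', 'nrmhst'->'Nrmhst'
Result: Sonev Efwqkn Abyywi Nrmhst


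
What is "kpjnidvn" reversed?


Input string: 'kpjnidvn'
Operation: reverse character order
Original order: 'k' -> 'p' -> 'j' -> 'n' -> 'i' -> 'd' -> 'v' -> 'n'
Reversed order: 'n' -> 'v' -> 'd' -> 'i' -> 'n' -> 'j' -> 'p' -> 'k'
Result: nvdinjpk


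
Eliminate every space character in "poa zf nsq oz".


Input string: 'poa zf nsq oz'
Operation: remove all spaces
Words: 'poa', 'zf', 'nsq', 'oz'
Join without spaces: poazfnsqoz


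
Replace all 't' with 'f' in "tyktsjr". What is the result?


Input string: 'tyktsjr'
Operation: replace 't' with 'f'
Positions of 't': 0, 3
After replacement: fykfsjr


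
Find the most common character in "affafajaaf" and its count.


Input: 'affafajaaf'
Operation: tally each character
Counts: 'a':5, 'f':4, 'j':1
Maximum: 'a' appears 5 times


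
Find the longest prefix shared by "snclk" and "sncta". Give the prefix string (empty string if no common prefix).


String 1: 'snclk'
String 2: 'sncta'
Compare position by position:
pos 0: 's' vs 's' match
pos 1: 'n' vs 'n' match
pos 2: 'c' vs 'c' match
pos 3: 'l' vs 't' differ -> stop
Longest common prefix: "snc" (length 3)


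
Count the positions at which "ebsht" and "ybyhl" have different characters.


String 1: 'ebsht'
String 2: 'ybyhl'
Compare each position: pos 0: 'e'!='y', pos 1: 'b'=='b', pos 2: 's'!='y', pos 3: 'h'=='h', pos 4: 't'!='l'
Differing positions: 3
Hamming distance: 3


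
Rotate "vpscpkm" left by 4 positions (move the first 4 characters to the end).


Input: 'vpscpkm', shift = 4
Operation: split at index 4 and swap parts
Front part s[0:4] = 'vpsc'
Back part s[4:] = 'pkm'
Rotated = back + front = 'pkm' + 'vpsc'
Result: pkmvpsc


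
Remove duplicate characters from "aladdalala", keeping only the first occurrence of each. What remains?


Input: 'aladdalala'
Operation: keep first occurrence of each character
Scan: s[0]='a' new -> keep; s[1]='l' new -> keep; s[2]='a' seen -> skip; s[3]='d' new -> keep; s[4]='d' seen -> skip; s[5]='a' seen -> skip; s[6]='l' seen -> skip; s[7]='a' seen -> skip; s[8]='l' seen -> skip; s[9]='a' seen -> skip
Result: ald


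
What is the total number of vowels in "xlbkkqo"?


Input string: 'xlbkkqo'
Operation: count vowels (a, e, i, o, u)
Scan: s[0]='x', s[1]='l', s[2]='b', s[3]='k', s[4]='k', s[5]='q', s[6]='o' (vowel)
Vowels found: 1
Result: 1


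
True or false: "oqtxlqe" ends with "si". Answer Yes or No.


Input string: 'oqtxlqe'
Suffix to check: 'si'
Last 2 characters of input: 'qe'
Match: False
Result: No


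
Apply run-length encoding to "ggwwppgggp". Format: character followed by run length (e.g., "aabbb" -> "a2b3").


Input: 'ggwwppgggp'
Operation: identify consecutive runs
Runs: 'gg' -> g2, 'ww' -> w2, 'pp' -> p2, 'ggg' -> g3, 'p' -> p1
Encoded: g2w2p2g3p1


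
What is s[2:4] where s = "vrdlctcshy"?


Input string: 'vrdlctcshy'
Operation: slice [2:4]
Extract characters: s[2]='d', s[3]='l'
Result: dl


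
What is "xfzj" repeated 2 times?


Input string: 'xfzj'
Operation: repeat 2 times
Concatenation: 'xfzj' + 'xfzj'
Result: xfzjxfzj


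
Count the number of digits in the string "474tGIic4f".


Input string: '474tGIic4f'
Operation: count digit characters (0-9)
Scan: '4'(digit), '7'(digit), '4'(digit), 't', 'G', 'I', 'i', 'c', '4'(digit), 'f'
Digits found: 4
Result: 4


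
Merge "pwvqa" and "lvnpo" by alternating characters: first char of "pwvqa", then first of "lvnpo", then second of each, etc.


String 1: 'pwvqa'
String 2: 'lvnpo'
Operation: alternate characters
Pairs: 'p'+'l', 'w'+'v', 'v'+'n', 'q'+'p', 'a'+'o'
Result: plwvvnqpao


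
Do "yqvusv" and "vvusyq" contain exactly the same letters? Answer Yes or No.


String 1: 'yqvusv' -> sorted: 'qsuvvy'
String 2: 'vvusyq' -> sorted: 'qsuvvy'
Compare sorted forms: 'qsuvvy' == 'qsuvvy'
Anagram: Yes


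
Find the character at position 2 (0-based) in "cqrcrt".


Input string: 'cqrcrt'
Operation: get character at index 2
Index mapping: s[0]='c', s[1]='q', s[2]='r'
Result: 'r'


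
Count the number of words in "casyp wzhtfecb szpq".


Input string: 'casyp wzhtfecb szpq'
Operation: split by spaces
Words found: 'casyp', 'wzhtfecb', 'szpq'
Word count: 3


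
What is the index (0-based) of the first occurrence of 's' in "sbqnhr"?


Input string: 'sbqnhr'
Target: 's'
Scanning left to right: s[0]='s'
First match at index: 0


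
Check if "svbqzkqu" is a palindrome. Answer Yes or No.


Input string: 'svbqzkqu'
Reversed: 'uqkzqbvs'
Compare pairs: s[0]='s' vs s[7]='u' (mismatch), s[1]='v' vs s[6]='q' (mismatch), s[2]='b' vs s[5]='k' (mismatch), s[3]='q' vs s[4]='z' (mismatch)
Palindrome: No


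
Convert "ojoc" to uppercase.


Input string: 'ojoc'
Operation: convert each letter to uppercase
Mapping: 'o'->'O', 'j'->'J', 'o'->'O', 'c'->'C'
Result: OJOC


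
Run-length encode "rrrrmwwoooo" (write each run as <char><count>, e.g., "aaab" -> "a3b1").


Input: 'rrrrmwwoooo'
Operation: identify consecutive runs
Runs: 'rrrr' -> r4, 'm' -> m1, 'ww' -> w2, 'oooo' -> o4
Encoded: r4m1w2o4


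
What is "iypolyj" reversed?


Input string: 'iypolyj'
Operation: reverse character order
Original order: 'i' -> 'y' -> 'p' -> 'o' -> 'l' -> 'y' -> 'j'
Reversed order: 'j' -> 'y' -> 'l' -> 'o' -> 'p' -> 'y' -> 'i'
Result: jylopyi


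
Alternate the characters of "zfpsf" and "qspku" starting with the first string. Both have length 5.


String 1: 'zfpsf'
String 2: 'qspku'
Operation: alternate characters
Pairs: 'z'+'q', 'f'+'s', 'p'+'p', 's'+'k', 'f'+'u'
Result: zqfsppskfu


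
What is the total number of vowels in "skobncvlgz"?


Input string: 'skobncvlgz'
Operation: count vowels (a, e, i, o, u)
Scan: s[0]='s', s[1]='k', s[2]='o' (vowel), s[3]='b', s[4]='n', s[5]='c', s[6]='v', s[7]='l', s[8]='g', s[9]='z'
Vowels found: 1
Result: 1


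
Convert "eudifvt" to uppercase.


Input string: 'eudifvt'
Operation: convert each letter to uppercase
Mapping: 'e'->'E', 'u'->'U', 'd'->'D', 'i'->'I', 'f'->'F', 'v'->'V', 't'->'T'
Result: EUDIFVT


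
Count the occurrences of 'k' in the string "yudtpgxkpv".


Input string: 'yudtpgxkpv'
Target character: 'k'
Scan each position: s[7]='k'
Matches found at indices: 7
Total: 1


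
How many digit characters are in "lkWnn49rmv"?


Input string: 'lkWnn49rmv'
Operation: count digit characters (0-9)
Scan: 'l', 'k', 'W', 'n', 'n', '4'(digit), '9'(digit), 'r', 'm', 'v'
Digits found: 2
Result: 2


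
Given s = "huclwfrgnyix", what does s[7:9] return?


Input string: 'huclwfrgnyix'
Operation: slice [7:9]
Extract characters: s[7]='g', s[8]='n'
Result: gn


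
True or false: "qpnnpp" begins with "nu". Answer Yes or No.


Input string: 'qpnnpp'
Prefix to check: 'nu'
First 2 characters of input: 'qp'
Match: False
Result: No


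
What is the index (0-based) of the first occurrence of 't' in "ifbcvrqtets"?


Input string: 'ifbcvrqtets'
Target: 't'
Scanning left to right: s[0]='i', s[1]='f', s[2]='b', s[3]='c', s[4]='v', s[5]='r', s[6]='q', s[7]='t'
First match at index: 7


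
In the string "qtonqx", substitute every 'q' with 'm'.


Input string: 'qtonqx'
Operation: replace 'q' with 'm'
Positions of 'q': 0, 4
After replacement: mtonmx


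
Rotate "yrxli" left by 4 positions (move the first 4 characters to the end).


Input: 'yrxli', shift = 4
Operation: split at index 4 and swap parts
Front part s[0:4] = 'yrxl'
Back part s[4:] = 'i'
Rotated = back + front = 'i' + 'yrxl'
Result: iyrxl


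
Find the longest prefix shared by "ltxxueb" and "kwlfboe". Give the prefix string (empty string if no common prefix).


String 1: 'ltxxueb'
String 2: 'kwlfboe'
Compare position by position:
pos 0: 'l' vs 'k' differ -> stop
Longest common prefix: "" (length 0)


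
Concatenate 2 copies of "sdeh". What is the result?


Input string: 'sdeh'
Operation: repeat 2 times
Concatenation: 'sdeh' + 'sdeh'
Result: sdehsdeh


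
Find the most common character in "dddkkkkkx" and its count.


Input: 'dddkkkkkx'
Operation: tally each character
Counts: 'd':3, 'k':5, 'x':1
Maximum: 'k' appears 5 times


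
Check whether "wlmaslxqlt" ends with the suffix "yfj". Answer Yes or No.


Input string: 'wlmaslxqlt'
Suffix to check: 'yfj'
Last 3 characters of input: 'qlt'
Match: False
Result: No


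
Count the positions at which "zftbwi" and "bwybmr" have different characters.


String 1: 'zftbwi'
String 2: 'bwybmr'
Compare each position: pos 0: 'z'!='b', pos 1: 'f'!='w', pos 2: 't'!='y', pos 3: 'b'=='b', pos 4: 'w'!='m', pos 5: 'i'!='r'
Differing positions: 5
Hamming distance: 5


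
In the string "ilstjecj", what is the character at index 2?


Input string: 'ilstjecj'
Operation: get character at index 2
Index mapping: s[0]='i', s[1]='l', s[2]='s'
Result: 's'


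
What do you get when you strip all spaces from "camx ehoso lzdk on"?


Input string: 'camx ehoso lzdk on'
Operation: remove all spaces
Words: 'camx', 'ehoso', 'lzdk', 'on'
Join without spaces: camxehosolzdkon


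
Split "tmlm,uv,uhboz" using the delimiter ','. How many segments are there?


Input string: 'tmlm,uv,uhboz'
Delimiter: ','
Split result: 'tmlm', 'uv', 'uhboz'
Number of parts: 3


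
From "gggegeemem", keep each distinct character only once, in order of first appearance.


Input: 'gggegeemem'
Operation: keep first occurrence of each character
Scan: s[0]='g' new -> keep; s[1]='g' seen -> skip; s[2]='g' seen -> skip; s[3]='e' new -> keep; s[4]='g' seen -> skip; s[5]='e' seen -> skip; s[6]='e' seen -> skip; s[7]='m' new -> keep; s[8]='e' seen -> skip; s[9]='m' seen -> skip
Result: gem


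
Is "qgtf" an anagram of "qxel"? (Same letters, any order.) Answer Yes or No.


String 1: 'qxel' -> sorted: 'elqx'
String 2: 'qgtf' -> sorted: 'fgqt'
Compare sorted forms: 'elqx' != 'fgqt'
Anagram: No


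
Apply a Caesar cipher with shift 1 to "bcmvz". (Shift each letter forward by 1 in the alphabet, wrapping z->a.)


Input: 'bcmvz', shift = 1
Operation: for each letter, (position + 1) mod 26
Mapping: 'b'(1+1=2)->'c', 'c'(2+1=3)->'d', 'm'(12+1=13)->'n', 'v'(21+1=22)->'w', 'z'(25+1=26, 26 mod 26=0)->'a'
Result: cdnwa


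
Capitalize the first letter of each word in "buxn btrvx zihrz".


Input string: 'buxn btrvx zihrz'
Operation: capitalize first letter of each word
Word transformations: 'buxn'->'Buxn', 'btrvx'->'Btrvx', 'zihrz'->'Zihrz'
Result: Buxn Btrvx Zihrz


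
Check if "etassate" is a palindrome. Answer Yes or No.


Input string: 'etassate'
Reversed: 'etassate'
Compare pairs: s[0]='e' vs s[7]='e' (match), s[1]='t' vs s[6]='t' (match), s[2]='a' vs s[5]='a' (match), s[3]='s' vs s[4]='s' (match)
Palindrome: Yes


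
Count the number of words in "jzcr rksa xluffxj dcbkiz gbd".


Input string: 'jzcr rksa xluffxj dcbkiz gbd'
Operation: split by spaces
Words found: 'jzcr', 'rksa', 'xluffxj', 'dcbkiz', 'gbd'
Word count: 5


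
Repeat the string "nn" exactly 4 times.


Input string: 'nn'
Operation: repeat 4 times
Concatenation: 'nn' + 'nn' + 'nn' + 'nn'
Result: nnnnnnnn


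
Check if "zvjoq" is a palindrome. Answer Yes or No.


Input string: 'zvjoq'
Reversed: 'qojvz'
Compare pairs: s[0]='z' vs s[4]='q' (mismatch), s[1]='v' vs s[3]='o' (mismatch)
Palindrome: No


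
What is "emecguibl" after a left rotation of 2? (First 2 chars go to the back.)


Input: 'emecguibl', shift = 2
Operation: split at index 2 and swap parts
Front part s[0:2] = 'em'
Back part s[2:] = 'ecguibl'
Rotated = back + front = 'ecguibl' + 'em'
Result: ecguiblem


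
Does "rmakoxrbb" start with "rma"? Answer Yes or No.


Input string: 'rmakoxrbb'
Prefix to check: 'rma'
First 3 characters of input: 'rma'
Match: True
Result: Yes


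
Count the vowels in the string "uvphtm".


Input string: 'uvphtm'
Operation: count vowels (a, e, i, o, u)
Scan: s[0]='u' (vowel), s[1]='v', s[2]='p', s[3]='h', s[4]='t', s[5]='m'
Vowels found: 1
Result: 1


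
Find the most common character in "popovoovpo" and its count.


Input: 'popovoovpo'
Operation: tally each character
Counts: 'o':5, 'p':3, 'v':2
Maximum: 'o' appears 5 times


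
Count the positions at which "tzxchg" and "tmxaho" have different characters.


String 1: 'tzxchg'
String 2: 'tmxaho'
Compare each position: pos 0: 't'=='t', pos 1: 'z'!='m', pos 2: 'x'=='x', pos 3: 'c'!='a', pos 4: 'h'=='h', pos 5: 'g'!='o'
Differing positions: 3
Hamming distance: 3


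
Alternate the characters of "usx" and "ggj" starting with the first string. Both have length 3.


String 1: 'usx'
String 2: 'ggj'
Operation: alternate characters
Pairs: 'u'+'g', 's'+'g', 'x'+'j'
Result: ugsgxj


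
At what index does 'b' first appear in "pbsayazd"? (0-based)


Input string: 'pbsayazd'
Target: 'b'
Scanning left to right: s[0]='p', s[1]='b'
First match at index: 1


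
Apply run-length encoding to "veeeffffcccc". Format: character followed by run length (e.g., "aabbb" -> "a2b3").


Input: 'veeeffffcccc'
Operation: identify consecutive runs
Runs: 'v' -> v1, 'eee' -> e3, 'ffff' -> f4, 'cccc' -> c4
Encoded: v1e3f4c4


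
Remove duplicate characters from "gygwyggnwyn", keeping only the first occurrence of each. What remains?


Input: 'gygwyggnwyn'
Operation: keep first occurrence of each character
Scan: s[0]='g' new -> keep; s[1]='y' new -> keep; s[2]='g' seen -> skip; s[3]='w' new -> keep; s[4]='y' seen -> skip; s[5]='g' seen -> skip; s[6]='g' seen -> skip; s[7]='n' new -> keep; s[8]='w' seen -> skip; s[9]='y' seen -> skip; s[10]='n' seen -> skip
Result: gywn


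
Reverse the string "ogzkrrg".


Input string: 'ogzkrrg'
Operation: reverse character order
Original order: 'o' -> 'g' -> 'z' -> 'k' -> 'r' -> 'r' -> 'g'
Reversed order: 'g' -> 'r' -> 'r' -> 'k' -> 'z' -> 'g' -> 'o'
Result: grrkzgo


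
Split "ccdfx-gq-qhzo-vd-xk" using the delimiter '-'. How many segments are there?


Input string: 'ccdfx-gq-qhzo-vd-xk'
Delimiter: '-'
Split result: 'ccdfx', 'gq', 'qhzo', 'vd', 'xk'
Number of parts: 5


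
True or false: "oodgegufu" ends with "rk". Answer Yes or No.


Input string: 'oodgegufu'
Suffix to check: 'rk'
Last 2 characters of input: 'fu'
Match: False
Result: No


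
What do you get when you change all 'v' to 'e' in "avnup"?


Input string: 'avnup'
Operation: replace 'v' with 'e'
Positions of 'v': 1
After replacement: aenup


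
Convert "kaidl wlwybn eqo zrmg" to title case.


Input string: 'kaidl wlwybn eqo zrmg'
Operation: capitalize first letter of each word
Word transformations: 'kaidl'->'Kaidl', 'wlwybn'->'Wlwybn', 'eqo'->'Eqo', 'zrmg'->'Zrmg'
Result: Kaidl Wlwybn Eqo Zrmg


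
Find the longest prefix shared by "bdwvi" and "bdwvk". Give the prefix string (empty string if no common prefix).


String 1: 'bdwvi'
String 2: 'bdwvk'
Compare position by position:
pos 0: 'b' vs 'b' match
pos 1: 'd' vs 'd' match
pos 2: 'w' vs 'w' match
pos 3: 'v' vs 'v' match
pos 4: 'i' vs 'k' differ -> stop
Longest common prefix: "bdwv" (length 4)


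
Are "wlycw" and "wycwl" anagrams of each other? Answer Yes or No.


String 1: 'wlycw' -> sorted: 'clwwy'
String 2: 'wycwl' -> sorted: 'clwwy'
Compare sorted forms: 'clwwy' == 'clwwy'
Anagram: Yes


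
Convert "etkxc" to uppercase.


Input string: 'etkxc'
Operation: convert each letter to uppercase
Mapping: 'e'->'E', 't'->'T', 'k'->'K', 'x'->'X', 'c'->'C'
Result: ETKXC


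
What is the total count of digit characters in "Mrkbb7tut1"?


Input string: 'Mrkbb7tut1'
Operation: count digit characters (0-9)
Scan: 'M', 'r', 'k', 'b', 'b', '7'(digit), 't', 'u', 't', '1'(digit)
Digits found: 2
Result: 2


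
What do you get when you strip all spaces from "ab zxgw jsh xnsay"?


Input string: 'ab zxgw jsh xnsay'
Operation: remove all spaces
Words: 'ab', 'zxgw', 'jsh', 'xnsay'
Join without spaces: abzxgwjshxnsay


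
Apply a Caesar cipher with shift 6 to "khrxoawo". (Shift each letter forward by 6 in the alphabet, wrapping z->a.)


Input: 'khrxoawo', shift = 6
Operation: for each letter, (position + 6) mod 26
Mapping: 'k'(10+6=16)->'q', 'h'(7+6=13)->'n', 'r'(17+6=23)->'x', 'x'(23+6=29, 29 mod 26=3)->'d', 'o'(14+6=20)->'u', 'a'(0+6=6)->'g', 'w'(22+6=28, 28 mod 26=2)->'c', 'o'(14+6=20)->'u'
Result: qnxdugcu


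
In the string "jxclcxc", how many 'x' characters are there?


Input string: 'jxclcxc'
Target character: 'x'
Scan each position: s[1]='x', s[5]='x'
Matches found at indices: 1, 5
Total: 2


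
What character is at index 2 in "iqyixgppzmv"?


Input string: 'iqyixgppzmv'
Operation: get character at index 2
Index mapping: s[0]='i', s[1]='q', s[2]='y'
Result: 'y'


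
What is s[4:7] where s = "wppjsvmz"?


Input string: 'wppjsvmz'
Operation: slice [4:7]
Extract characters: s[4]='s', s[5]='v', s[6]='m'
Result: svm


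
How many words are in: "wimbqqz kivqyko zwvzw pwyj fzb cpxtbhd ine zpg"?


Input string: 'wimbqqz kivqyko zwvzw pwyj fzb cpxtbhd ine zpg'
Operation: split by spaces
Words found: 'wimbqqz', 'kivqyko', 'zwvzw', 'pwyj', 'fzb', 'cpxtbhd', 'ine', 'zpg'
Word count: 8


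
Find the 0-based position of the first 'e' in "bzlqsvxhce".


Input string: 'bzlqsvxhce'
Target: 'e'
Scanning left to right: s[0]='b', s[1]='z', s[2]='l', s[3]='q', s[4]='s', s[5]='v', s[6]='x', s[7]='h', s[8]='c', s[9]='e'
First match at index: 9


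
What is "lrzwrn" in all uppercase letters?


Input string: 'lrzwrn'
Operation: convert each letter to uppercase
Mapping: 'l'->'L', 'r'->'R', 'z'->'Z', 'w'->'W', 'r'->'R', 'n'->'N'
Result: LRZWRN


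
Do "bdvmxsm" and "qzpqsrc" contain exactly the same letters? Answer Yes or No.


String 1: 'bdvmxsm' -> sorted: 'bdmmsvx'
String 2: 'qzpqsrc' -> sorted: 'cpqqrsz'
Compare sorted forms: 'bdmmsvx' != 'cpqqrsz'
Anagram: No


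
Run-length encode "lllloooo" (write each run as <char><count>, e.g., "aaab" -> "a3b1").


Input: 'lllloooo'
Operation: identify consecutive runs
Runs: 'llll' -> l4, 'oooo' -> o4
Encoded: l4o4


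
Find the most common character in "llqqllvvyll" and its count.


Input: 'llqqllvvyll'
Operation: tally each character
Counts: 'l':6, 'q':2, 'v':2, 'y':1
Maximum: 'l' appears 6 times


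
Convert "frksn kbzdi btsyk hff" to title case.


Input string: 'frksn kbzdi btsyk hff'
Operation: capitalize first letter of each word
Word transformations: 'frksn'->'Frksn', 'kbzdi'->'Kbzdi', 'btsyk'->'Btsyk', 'hff'->'Hff'
Result: Frksn Kbzdi Btsyk Hff


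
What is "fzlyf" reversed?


Input string: 'fzlyf'
Operation: reverse character order
Original order: 'f' -> 'z' -> 'l' -> 'y' -> 'f'
Reversed order: 'f' -> 'y' -> 'l' -> 'z' -> 'f'
Result: fylzf


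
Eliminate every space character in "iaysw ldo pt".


Input string: 'iaysw ldo pt'
Operation: remove all spaces
Words: 'iaysw', 'ldo', 'pt'
Join without spaces: iayswldopt


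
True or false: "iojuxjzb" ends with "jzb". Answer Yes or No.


Input string: 'iojuxjzb'
Suffix to check: 'jzb'
Last 3 characters of input: 'jzb'
Match: True
Result: Yes


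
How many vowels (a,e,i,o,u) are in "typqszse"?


Input string: 'typqszse'
Operation: count vowels (a, e, i, o, u)
Scan: s[0]='t', s[1]='y', s[2]='p', s[3]='q', s[4]='s', s[5]='z', s[6]='s', s[7]='e' (vowel)
Vowels found: 1
Result: 1


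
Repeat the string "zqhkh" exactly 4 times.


Input string: 'zqhkh'
Operation: repeat 4 times
Concatenation: 'zqhkh' + 'zqhkh' + 'zqhkh' + 'zqhkh'
Result: zqhkhzqhkhzqhkhzqhkh


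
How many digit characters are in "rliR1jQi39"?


Input string: 'rliR1jQi39'
Operation: count digit characters (0-9)
Scan: 'r', 'l', 'i', 'R', '1'(digit), 'j', 'Q', 'i', '3'(digit), '9'(digit)
Digits found: 3
Result: 3


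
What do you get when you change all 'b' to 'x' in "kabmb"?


Input string: 'kabmb'
Operation: replace 'b' with 'x'
Positions of 'b': 2, 4
After replacement: kaxmx


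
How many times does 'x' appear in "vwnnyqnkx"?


Input string: 'vwnnyqnkx'
Target character: 'x'
Scan each position: s[8]='x'
Matches found at indices: 8
Total: 1


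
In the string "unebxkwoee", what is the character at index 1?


Input string: 'unebxkwoee'
Operation: get character at index 1
Index mapping: s[0]='u', s[1]='n'
Result: 'n'


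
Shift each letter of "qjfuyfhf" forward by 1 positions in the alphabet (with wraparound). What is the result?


Input: 'qjfuyfhf', shift = 1
Operation: for each letter, (position + 1) mod 26
Mapping: 'q'(16+1=17)->'r', 'j'(9+1=10)->'k', 'f'(5+1=6)->'g', 'u'(20+1=21)->'v', 'y'(24+1=25)->'z', 'f'(5+1=6)->'g', 'h'(7+1=8)->'i', 'f'(5+1=6)->'g'
Result: rkgvzgig


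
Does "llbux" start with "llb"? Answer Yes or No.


Input string: 'llbux'
Prefix to check: 'llb'
First 3 characters of input: 'llb'
Match: True
Result: Yes


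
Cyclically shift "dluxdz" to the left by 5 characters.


Input: 'dluxdz', shift = 5
Operation: split at index 5 and swap parts
Front part s[0:5] = 'dluxd'
Back part s[5:] = 'z'
Rotated = back + front = 'z' + 'dluxd'
Result: zdluxd


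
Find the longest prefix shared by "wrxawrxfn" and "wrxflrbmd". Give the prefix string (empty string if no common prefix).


String 1: 'wrxawrxfn'
String 2: 'wrxflrbmd'
Compare position by position:
pos 0: 'w' vs 'w' match
pos 1: 'r' vs 'r' match
pos 2: 'x' vs 'x' match
pos 3: 'a' vs 'f' differ -> stop
Longest common prefix: "wrx" (length 3)


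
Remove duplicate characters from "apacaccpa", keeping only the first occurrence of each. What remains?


Input: 'apacaccpa'
Operation: keep first occurrence of each character
Scan: s[0]='a' new -> keep; s[1]='p' new -> keep; s[2]='a' seen -> skip; s[3]='c' new -> keep; s[4]='a' seen -> skip; s[5]='c' seen -> skip; s[6]='c' seen -> skip; s[7]='p' seen -> skip; s[8]='a' seen -> skip
Result: apc


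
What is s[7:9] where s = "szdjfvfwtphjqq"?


Input string: 'szdjfvfwtphjqq'
Operation: slice [7:9]
Extract characters: s[7]='w', s[8]='t'
Result: wt


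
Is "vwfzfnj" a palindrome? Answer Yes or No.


Input string: 'vwfzfnj'
Reversed: 'jnfzfwv'
Compare pairs: s[0]='v' vs s[6]='j' (mismatch), s[1]='w' vs s[5]='n' (mismatch), s[2]='f' vs s[4]='f' (match)
Palindrome: No


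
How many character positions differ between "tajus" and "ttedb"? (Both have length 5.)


String 1: 'tajus'
String 2: 'ttedb'
Compare each position: pos 0: 't'=='t', pos 1: 'a'!='t', pos 2: 'j'!='e', pos 3: 'u'!='d', pos 4: 's'!='b'
Differing positions: 4
Hamming distance: 4


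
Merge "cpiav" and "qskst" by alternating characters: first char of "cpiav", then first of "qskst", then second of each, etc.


String 1: 'cpiav'
String 2: 'qskst'
Operation: alternate characters
Pairs: 'c'+'q', 'p'+'s', 'i'+'k', 'a'+'s', 'v'+'t'
Result: cqpsikasvt


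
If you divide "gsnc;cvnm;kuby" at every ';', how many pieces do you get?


Input string: 'gsnc;cvnm;kuby'
Delimiter: ';'
Split result: 'gsnc', 'cvnm', 'kuby'
Number of parts: 3


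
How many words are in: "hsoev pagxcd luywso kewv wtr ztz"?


Input string: 'hsoev pagxcd luywso kewv wtr ztz'
Operation: split by spaces
Words found: 'hsoev', 'pagxcd', 'luywso', 'kewv', 'wtr', 'ztz'
Word count: 6


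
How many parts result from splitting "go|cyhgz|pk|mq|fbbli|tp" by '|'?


Input string: 'go|cyhgz|pk|mq|fbbli|tp'
Delimiter: '|'
Split result: 'go', 'cyhgz', 'pk', 'mq', 'fbbli', 'tp'
Number of parts: 6


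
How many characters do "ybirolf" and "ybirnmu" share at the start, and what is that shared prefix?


String 1: 'ybirolf'
String 2: 'ybirnmu'
Compare position by position:
pos 0: 'y' vs 'y' match
pos 1: 'b' vs 'b' match
pos 2: 'i' vs 'i' match
pos 3: 'r' vs 'r' match
pos 4: 'o' vs 'n' differ -> stop
Longest common prefix: "ybir" (length 4)


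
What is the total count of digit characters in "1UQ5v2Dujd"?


Input string: '1UQ5v2Dujd'
Operation: count digit characters (0-9)
Scan: '1'(digit), 'U', 'Q', '5'(digit), 'v', '2'(digit), 'D', 'u', 'j', 'd'
Digits found: 3
Result: 3


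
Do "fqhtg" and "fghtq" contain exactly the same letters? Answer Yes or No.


String 1: 'fqhtg' -> sorted: 'fghqt'
String 2: 'fghtq' -> sorted: 'fghqt'
Compare sorted forms: 'fghqt' == 'fghqt'
Anagram: Yes


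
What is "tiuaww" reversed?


Input string: 'tiuaww'
Operation: reverse character order
Original order: 't' -> 'i' -> 'u' -> 'a' -> 'w' -> 'w'
Reversed order: 'w' -> 'w' -> 'a' -> 'u' -> 'i' -> 't'
Result: wwauit


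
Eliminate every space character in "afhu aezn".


Input string: 'afhu aezn'
Operation: remove all spaces
Words: 'afhu', 'aezn'
Join without spaces: afhuaezn


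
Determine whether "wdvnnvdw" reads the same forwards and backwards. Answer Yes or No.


Input string: 'wdvnnvdw'
Reversed: 'wdvnnvdw'
Compare pairs: s[0]='w' vs s[7]='w' (match), s[1]='d' vs s[6]='d' (match), s[2]='v' vs s[5]='v' (match), s[3]='n' vs s[4]='n' (match)
Palindrome: Yes


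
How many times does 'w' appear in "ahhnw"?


Input string: 'ahhnw'
Target character: 'w'
Scan each position: s[4]='w'
Matches found at indices: 4
Total: 1


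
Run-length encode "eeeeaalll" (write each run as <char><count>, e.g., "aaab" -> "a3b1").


Input: 'eeeeaalll'
Operation: identify consecutive runs
Runs: 'eeee' -> e4, 'aa' -> a2, 'lll' -> l3
Encoded: e4a2l3


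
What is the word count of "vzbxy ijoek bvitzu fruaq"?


Input string: 'vzbxy ijoek bvitzu fruaq'
Operation: split by spaces
Words found: 'vzbxy', 'ijoek', 'bvitzu', 'fruaq'
Word count: 4


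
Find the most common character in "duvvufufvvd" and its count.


Input: 'duvvufufvvd'
Operation: tally each character
Counts: 'd':2, 'f':2, 'u':3, 'v':4
Maximum: 'v' appears 4 times


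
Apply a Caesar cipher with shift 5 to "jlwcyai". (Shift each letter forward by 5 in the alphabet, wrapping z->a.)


Input: 'jlwcyai', shift = 5
Operation: for each letter, (position + 5) mod 26
Mapping: 'j'(9+5=14)->'o', 'l'(11+5=16)->'q', 'w'(22+5=27, 27 mod 26=1)->'b', 'c'(2+5=7)->'h', 'y'(24+5=29, 29 mod 26=3)->'d', 'a'(0+5=5)->'f', 'i'(8+5=13)->'n'
Result: oqbhdfn


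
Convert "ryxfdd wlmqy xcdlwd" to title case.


Input string: 'ryxfdd wlmqy xcdlwd'
Operation: capitalize first letter of each word
Word transformations: 'ryxfdd'->'Ryxfdd', 'wlmqy'->'Wlmqy', 'xcdlwd'->'Xcdlwd'
Result: Ryxfdd Wlmqy Xcdlwd


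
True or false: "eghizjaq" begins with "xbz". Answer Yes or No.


Input string: 'eghizjaq'
Prefix to check: 'xbz'
First 3 characters of input: 'egh'
Match: False
Result: No


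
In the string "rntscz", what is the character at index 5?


Input string: 'rntscz'
Operation: get character at index 5
Index mapping: s[0]='r', s[1]='n', s[2]='t', s[3]='s', s[4]='c', s[5]='z'
Result: 'z'


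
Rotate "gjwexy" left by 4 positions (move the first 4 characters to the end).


Input: 'gjwexy', shift = 4
Operation: split at index 4 and swap parts
Front part s[0:4] = 'gjwe'
Back part s[4:] = 'xy'
Rotated = back + front = 'xy' + 'gjwe'
Result: xygjwe


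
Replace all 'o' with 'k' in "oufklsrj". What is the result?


Input string: 'oufklsrj'
Operation: replace 'o' with 'k'
Positions of 'o': 0
After replacement: kufklsrj


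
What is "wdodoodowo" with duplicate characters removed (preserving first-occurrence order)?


Input: 'wdodoodowo'
Operation: keep first occurrence of each character
Scan: s[0]='w' new -> keep; s[1]='d' new -> keep; s[2]='o' new -> keep; s[3]='d' seen -> skip; s[4]='o' seen -> skip; s[5]='o' seen -> skip; s[6]='d' seen -> skip; s[7]='o' seen -> skip; s[8]='w' seen -> skip; s[9]='o' seen -> skip
Result: wdo


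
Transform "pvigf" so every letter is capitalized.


Input string: 'pvigf'
Operation: convert each letter to uppercase
Mapping: 'p'->'P', 'v'->'V', 'i'->'I', 'g'->'G', 'f'->'F'
Result: PVIGF


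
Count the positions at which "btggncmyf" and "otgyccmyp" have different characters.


String 1: 'btggncmyf'
String 2: 'otgyccmyp'
Compare each position: pos 0: 'b'!='o', pos 1: 't'=='t', pos 2: 'g'=='g', pos 3: 'g'!='y', pos 4: 'n'!='c', pos 5: 'c'=='c', pos 6: 'm'=='m', pos 7: 'y'=='y', pos 8: 'f'!='p'
Differing positions: 4
Hamming distance: 4


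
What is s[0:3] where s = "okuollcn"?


Input string: 'okuollcn'
Operation: slice [0:3]
Extract characters: s[0]='o', s[1]='k', s[2]='u'
Result: oku


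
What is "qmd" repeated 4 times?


Input string: 'qmd'
Operation: repeat 4 times
Concatenation: 'qmd' + 'qmd' + 'qmd' + 'qmd'
Result: qmdqmdqmdqmd


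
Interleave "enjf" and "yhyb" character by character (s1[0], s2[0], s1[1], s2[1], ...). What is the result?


String 1: 'enjf'
String 2: 'yhyb'
Operation: alternate characters
Pairs: 'e'+'y', 'n'+'h', 'j'+'y', 'f'+'b'
Result: eynhjyfb


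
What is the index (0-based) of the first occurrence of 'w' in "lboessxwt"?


Input string: 'lboessxwt'
Target: 'w'
Scanning left to right: s[0]='l', s[1]='b', s[2]='o', s[3]='e', s[4]='s', s[5]='s', s[6]='x', s[7]='w'
First match at index: 7


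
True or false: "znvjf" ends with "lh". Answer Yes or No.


Input string: 'znvjf'
Suffix to check: 'lh'
Last 2 characters of input: 'jf'
Match: False
Result: No


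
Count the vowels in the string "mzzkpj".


Input string: 'mzzkpj'
Operation: count vowels (a, e, i, o, u)
Scan: s[0]='m', s[1]='z', s[2]='z', s[3]='k', s[4]='p', s[5]='j'
Vowels found: 0
Result: 0


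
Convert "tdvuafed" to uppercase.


Input string: 'tdvuafed'
Operation: convert each letter to uppercase
Mapping: 't'->'T', 'd'->'D', 'v'->'V', 'u'->'U', 'a'->'A', 'f'->'F', 'e'->'E', 'd'->'D'
Result: TDVUAFED


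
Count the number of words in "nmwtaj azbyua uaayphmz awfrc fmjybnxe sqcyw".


Input string: 'nmwtaj azbyua uaayphmz awfrc fmjybnxe sqcyw'
Operation: split by spaces
Words found: 'nmwtaj', 'azbyua', 'uaayphmz', 'awfrc', 'fmjybnxe', 'sqcyw'
Word count: 6


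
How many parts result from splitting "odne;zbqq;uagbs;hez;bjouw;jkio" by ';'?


Input string: 'odne;zbqq;uagbs;hez;bjouw;jkio'
Delimiter: ';'
Split result: 'odne', 'zbqq', 'uagbs', 'hez', 'bjouw', 'jkio'
Number of parts: 6


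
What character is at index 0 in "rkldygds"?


Input string: 'rkldygds'
Operation: get character at index 0
Index mapping: s[0]='r'
Result: 'r'


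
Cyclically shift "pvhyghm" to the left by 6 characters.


Input: 'pvhyghm', shift = 6
Operation: split at index 6 and swap parts
Front part s[0:6] = 'pvhygh'
Back part s[6:] = 'm'
Rotated = back + front = 'm' + 'pvhygh'
Result: mpvhygh


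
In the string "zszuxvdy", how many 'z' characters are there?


Input string: 'zszuxvdy'
Target character: 'z'
Scan each position: s[0]='z', s[2]='z'
Matches found at indices: 0, 2
Total: 2


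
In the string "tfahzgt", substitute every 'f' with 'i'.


Input string: 'tfahzgt'
Operation: replace 'f' with 'i'
Positions of 'f': 1
After replacement: tiahzgt


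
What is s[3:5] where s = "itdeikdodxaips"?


Input string: 'itdeikdodxaips'
Operation: slice [3:5]
Extract characters: s[3]='e', s[4]='i'
Result: ei


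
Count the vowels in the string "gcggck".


Input string: 'gcggck'
Operation: count vowels (a, e, i, o, u)
Scan: s[0]='g', s[1]='c', s[2]='g', s[3]='g', s[4]='c', s[5]='k'
Vowels found: 0
Result: 0


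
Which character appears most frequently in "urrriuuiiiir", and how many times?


Input: 'urrriuuiiiir'
Operation: tally each character
Counts: 'i':5, 'r':4, 'u':3
Maximum: 'i' appears 5 times


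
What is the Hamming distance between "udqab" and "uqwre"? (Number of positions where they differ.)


String 1: 'udqab'
String 2: 'uqwre'
Compare each position: pos 0: 'u'=='u', pos 1: 'd'!='q', pos 2: 'q'!='w', pos 3: 'a'!='r', pos 4: 'b'!='e'
Differing positions: 4
Hamming distance: 4


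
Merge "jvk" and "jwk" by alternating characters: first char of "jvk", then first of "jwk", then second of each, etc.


String 1: 'jvk'
String 2: 'jwk'
Operation: alternate characters
Pairs: 'j'+'j', 'v'+'w', 'k'+'k'
Result: jjvwkk


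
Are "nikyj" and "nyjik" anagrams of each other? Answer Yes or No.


String 1: 'nikyj' -> sorted: 'ijkny'
String 2: 'nyjik' -> sorted: 'ijkny'
Compare sorted forms: 'ijkny' == 'ijkny'
Anagram: Yes


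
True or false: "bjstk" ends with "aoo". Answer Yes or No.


Input string: 'bjstk'
Suffix to check: 'aoo'
Last 3 characters of input: 'stk'
Match: False
Result: No


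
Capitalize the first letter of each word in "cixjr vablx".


Input string: 'cixjr vablx'
Operation: capitalize first letter of each word
Word transformations: 'cixjr'->'Cixjr', 'vablx'->'Vablx'
Result: Cixjr Vablx


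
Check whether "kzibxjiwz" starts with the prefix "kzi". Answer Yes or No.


Input string: 'kzibxjiwz'
Prefix to check: 'kzi'
First 3 characters of input: 'kzi'
Match: True
Result: Yes


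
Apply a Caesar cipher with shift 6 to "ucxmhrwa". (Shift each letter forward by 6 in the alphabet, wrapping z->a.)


Input: 'ucxmhrwa', shift = 6
Operation: for each letter, (position + 6) mod 26
Mapping: 'u'(20+6=26, 26 mod 26=0)->'a', 'c'(2+6=8)->'i', 'x'(23+6=29, 29 mod 26=3)->'d', 'm'(12+6=18)->'s', 'h'(7+6=13)->'n', 'r'(17+6=23)->'x', 'w'(22+6=28, 28 mod 26=2)->'c', 'a'(0+6=6)->'g'
Result: aidsnxcg


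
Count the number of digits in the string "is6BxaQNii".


Input string: 'is6BxaQNii'
Operation: count digit characters (0-9)
Scan: 'i', 's', '6'(digit), 'B', 'x', 'a', 'Q', 'N', 'i', 'i'
Digits found: 1
Result: 1


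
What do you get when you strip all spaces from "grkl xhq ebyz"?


Input string: 'grkl xhq ebyz'
Operation: remove all spaces
Words: 'grkl', 'xhq', 'ebyz'
Join without spaces: grklxhqebyz


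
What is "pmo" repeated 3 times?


Input string: 'pmo'
Operation: repeat 3 times
Concatenation: 'pmo' + 'pmo' + 'pmo'
Result: pmopmopmo
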